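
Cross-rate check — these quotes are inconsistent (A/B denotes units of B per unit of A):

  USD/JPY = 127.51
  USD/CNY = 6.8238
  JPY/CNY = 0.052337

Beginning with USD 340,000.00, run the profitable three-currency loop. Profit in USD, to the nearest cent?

Profitable loop is USD → CNY → JPY → USD:
USD 340,000.00 × 6.8238 = CNY 2,320,092.00
CNY 2,320,092.00 ÷ 0.052337 = JPY 44,329,862
JPY 44,329,862 ÷ 127.51 = USD 347,657.93
Profit = USD 347,657.93 − USD 340,000.00

Profit: USD 7,657.93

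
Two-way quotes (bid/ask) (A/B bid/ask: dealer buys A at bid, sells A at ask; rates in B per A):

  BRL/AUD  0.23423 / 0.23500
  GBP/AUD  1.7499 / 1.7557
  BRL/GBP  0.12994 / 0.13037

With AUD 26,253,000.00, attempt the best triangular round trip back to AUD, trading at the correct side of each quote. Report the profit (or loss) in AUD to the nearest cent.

Best loop AUD → GBP → BRL → AUD:
AUD 26,253,000.00 ÷ 1.7557 (buy GBP at ask) = GBP 14,953,010.20
GBP 14,953,010.20 ÷ 0.13037 (buy BRL at ask) = BRL 114,696,710.86
BRL 114,696,710.86 × 0.23423 (sell BRL at bid) = AUD 26,865,410.59

Net profit: AUD 612,410.59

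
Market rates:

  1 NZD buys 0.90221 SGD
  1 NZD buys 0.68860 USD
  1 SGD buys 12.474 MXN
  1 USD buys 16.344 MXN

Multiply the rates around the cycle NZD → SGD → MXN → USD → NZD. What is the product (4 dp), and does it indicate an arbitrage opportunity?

1.0000 (no arbitrage)

Around NZD → SGD → MXN → USD → NZD: 1 × 0.90221 × 12.474 ÷ 16.344 ÷ 0.68860 = 0.999972
Product ≈ 1 (deviation 0.003%, within rounding noise).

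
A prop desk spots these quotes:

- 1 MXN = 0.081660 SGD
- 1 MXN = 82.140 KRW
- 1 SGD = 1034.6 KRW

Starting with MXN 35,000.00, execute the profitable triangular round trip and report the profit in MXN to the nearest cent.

Profitable loop is MXN → SGD → KRW → MXN:
MXN 35,000.00 × 0.081660 = SGD 2,858.10
SGD 2,858.10 × 1034.6 = KRW 2,956,990
KRW 2,956,990 ÷ 82.140 = MXN 35,999.39
Profit = MXN 35,999.39 − MXN 35,000.00

Profit: MXN 999.39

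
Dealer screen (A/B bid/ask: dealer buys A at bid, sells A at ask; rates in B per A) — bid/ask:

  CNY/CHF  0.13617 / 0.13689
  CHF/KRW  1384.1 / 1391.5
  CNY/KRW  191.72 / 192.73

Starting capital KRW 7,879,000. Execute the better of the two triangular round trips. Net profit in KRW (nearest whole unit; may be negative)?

Net profit: KRW 51,190

Best loop KRW → CHF → CNY → KRW:
KRW 7,879,000 ÷ 1391.5 (buy CHF at ask) = CHF 5,662.23
CHF 5,662.23 ÷ 0.13689 (buy CNY at ask) = CNY 41,363.39
CNY 41,363.39 × 191.72 (sell CNY at bid) = KRW 7,930,190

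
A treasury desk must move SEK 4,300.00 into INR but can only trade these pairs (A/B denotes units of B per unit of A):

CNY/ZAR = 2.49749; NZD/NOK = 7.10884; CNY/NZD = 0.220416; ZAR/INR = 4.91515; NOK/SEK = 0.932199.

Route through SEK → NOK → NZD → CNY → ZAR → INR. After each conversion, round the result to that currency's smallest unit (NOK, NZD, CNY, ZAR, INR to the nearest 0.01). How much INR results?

INR 36,137.85

SEK 4,300.00 ÷ 0.932199 = NOK 4,612.75
NOK 4,612.75 ÷ 7.10884 = NZD 648.88
NZD 648.88 ÷ 0.220416 = CNY 2,943.89
CNY 2,943.89 × 2.49749 = ZAR 7,352.34
ZAR 7,352.34 × 4.91515 = INR 36,137.85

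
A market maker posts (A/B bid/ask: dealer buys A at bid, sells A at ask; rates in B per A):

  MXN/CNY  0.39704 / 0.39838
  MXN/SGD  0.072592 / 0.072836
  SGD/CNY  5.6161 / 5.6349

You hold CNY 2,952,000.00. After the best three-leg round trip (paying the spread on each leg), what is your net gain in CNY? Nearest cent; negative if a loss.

Best loop CNY → MXN → SGD → CNY:
CNY 2,952,000.00 ÷ 0.39838 (buy MXN at ask) = MXN 7,410,010.54
MXN 7,410,010.54 × 0.072592 (sell MXN at bid) = SGD 537,907.49
SGD 537,907.49 × 5.6161 (sell SGD at bid) = CNY 3,020,942.23

Net profit: CNY 68,942.23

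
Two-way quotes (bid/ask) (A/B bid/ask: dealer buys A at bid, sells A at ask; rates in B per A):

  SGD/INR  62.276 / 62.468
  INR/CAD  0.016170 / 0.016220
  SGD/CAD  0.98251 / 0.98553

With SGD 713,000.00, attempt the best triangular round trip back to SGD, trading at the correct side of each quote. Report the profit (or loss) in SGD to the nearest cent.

Net profit: SGD 15,534.98

Best loop SGD → INR → CAD → SGD:
SGD 713,000.00 × 62.276 (sell SGD at bid) = INR 44,402,788.00
INR 44,402,788.00 × 0.016170 (sell INR at bid) = CAD 717,993.08
CAD 717,993.08 ÷ 0.98553 (buy SGD at ask) = SGD 728,534.98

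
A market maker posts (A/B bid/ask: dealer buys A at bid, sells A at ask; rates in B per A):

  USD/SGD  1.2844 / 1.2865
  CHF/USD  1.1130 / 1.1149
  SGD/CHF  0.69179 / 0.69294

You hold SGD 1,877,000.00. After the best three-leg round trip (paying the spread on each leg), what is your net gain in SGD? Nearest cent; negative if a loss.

Net profit: SGD 11,525.85

Best loop SGD → USD → CHF → SGD:
SGD 1,877,000.00 ÷ 1.2865 (buy USD at ask) = USD 1,458,997.28
USD 1,458,997.28 ÷ 1.1149 (buy CHF at ask) = CHF 1,308,635.11
CHF 1,308,635.11 ÷ 0.69294 (buy SGD at ask) = SGD 1,888,525.85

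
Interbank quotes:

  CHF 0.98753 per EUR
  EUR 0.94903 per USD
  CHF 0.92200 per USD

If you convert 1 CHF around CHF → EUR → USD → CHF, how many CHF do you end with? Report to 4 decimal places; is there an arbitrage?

Around CHF → EUR → USD → CHF: 1 ÷ 0.98753 ÷ 0.94903 × 0.92200 = 0.983786
Product < 1; profitable direction is CHF → USD → EUR → CHF.

0.9838 (arbitrage exists)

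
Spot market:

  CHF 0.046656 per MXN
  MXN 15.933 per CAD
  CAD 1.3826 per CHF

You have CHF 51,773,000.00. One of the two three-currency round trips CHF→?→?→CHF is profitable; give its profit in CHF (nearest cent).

Profitable loop is CHF → CAD → MXN → CHF:
CHF 51,773,000.00 × 1.3826 = CAD 71,581,349.80
CAD 71,581,349.80 × 15.933 = MXN 1,140,505,646.36
MXN 1,140,505,646.36 × 0.046656 = CHF 53,211,431.44
Profit = CHF 53,211,431.44 − CHF 51,773,000.00

Profit: CHF 1,438,431.44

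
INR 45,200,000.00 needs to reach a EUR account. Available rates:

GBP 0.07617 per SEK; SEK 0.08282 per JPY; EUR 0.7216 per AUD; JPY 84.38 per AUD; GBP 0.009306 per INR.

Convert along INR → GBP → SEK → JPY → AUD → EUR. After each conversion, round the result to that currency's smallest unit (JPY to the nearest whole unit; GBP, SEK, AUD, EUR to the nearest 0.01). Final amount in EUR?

EUR 570,215.88

INR 45,200,000.00 × 0.009306 = GBP 420,631.20
GBP 420,631.20 ÷ 0.07617 = SEK 5,522,268.61
SEK 5,522,268.61 ÷ 0.08282 = JPY 66,677,960
JPY 66,677,960 ÷ 84.38 = AUD 790,210.48
AUD 790,210.48 × 0.7216 = EUR 570,215.88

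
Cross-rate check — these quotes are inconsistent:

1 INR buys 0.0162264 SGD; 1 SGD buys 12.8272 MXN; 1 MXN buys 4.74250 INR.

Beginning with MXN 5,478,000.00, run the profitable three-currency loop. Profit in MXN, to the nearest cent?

Profit: MXN 71,586.75

Profitable loop is MXN → SGD → INR → MXN:
MXN 5,478,000.00 ÷ 12.8272 = SGD 427,061.24
SGD 427,061.24 ÷ 0.0162264 = INR 26,318,915.15
INR 26,318,915.15 ÷ 4.74250 = MXN 5,549,586.75
Profit = MXN 5,549,586.75 − MXN 5,478,000.00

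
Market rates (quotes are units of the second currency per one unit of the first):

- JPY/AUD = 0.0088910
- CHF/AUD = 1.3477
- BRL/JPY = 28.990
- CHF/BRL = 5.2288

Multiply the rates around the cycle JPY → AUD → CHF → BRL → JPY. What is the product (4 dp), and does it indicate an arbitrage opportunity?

1.0000 (no arbitrage)

Around JPY → AUD → CHF → BRL → JPY: 1 × 0.0088910 ÷ 1.3477 × 5.2288 × 28.990 = 1.000018
Product ≈ 1 (deviation 0.002%, within rounding noise).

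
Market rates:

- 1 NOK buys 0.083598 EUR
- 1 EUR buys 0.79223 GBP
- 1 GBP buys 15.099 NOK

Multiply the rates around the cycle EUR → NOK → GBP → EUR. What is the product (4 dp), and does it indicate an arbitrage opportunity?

1.0000 (no arbitrage)

Around EUR → NOK → GBP → EUR: 1 ÷ 0.083598 ÷ 15.099 ÷ 0.79223 = 1.000011
Product ≈ 1 (deviation 0.001%, within rounding noise).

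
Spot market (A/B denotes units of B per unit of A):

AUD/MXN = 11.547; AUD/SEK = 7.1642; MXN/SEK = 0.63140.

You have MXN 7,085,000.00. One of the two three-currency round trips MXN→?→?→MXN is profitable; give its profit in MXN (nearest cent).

Profit: MXN 125,176.51

Profitable loop is MXN → SEK → AUD → MXN:
MXN 7,085,000.00 × 0.63140 = SEK 4,473,469.00
SEK 4,473,469.00 ÷ 7.1642 = AUD 624,419.89
AUD 624,419.89 × 11.547 = MXN 7,210,176.51
Profit = MXN 7,210,176.51 − MXN 7,085,000.00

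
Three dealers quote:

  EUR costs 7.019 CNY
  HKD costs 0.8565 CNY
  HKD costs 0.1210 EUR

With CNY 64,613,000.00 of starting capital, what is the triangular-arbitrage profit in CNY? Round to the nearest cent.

Profitable loop is CNY → EUR → HKD → CNY:
CNY 64,613,000.00 ÷ 7.019 = EUR 9,205,442.37
EUR 9,205,442.37 ÷ 0.1210 = HKD 76,078,036.12
HKD 76,078,036.12 × 0.8565 = CNY 65,160,837.94
Profit = CNY 65,160,837.94 − CNY 64,613,000.00

Profit: CNY 547,837.94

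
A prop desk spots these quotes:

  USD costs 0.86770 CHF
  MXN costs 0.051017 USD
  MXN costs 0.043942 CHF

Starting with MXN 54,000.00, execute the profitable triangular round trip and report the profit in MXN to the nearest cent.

Profitable loop is MXN → USD → CHF → MXN:
MXN 54,000.00 × 0.051017 = USD 2,754.92
USD 2,754.92 × 0.86770 = CHF 2,390.44
CHF 2,390.44 ÷ 0.043942 = MXN 54,399.94
Profit = MXN 54,399.94 − MXN 54,000.00

Profit: MXN 399.94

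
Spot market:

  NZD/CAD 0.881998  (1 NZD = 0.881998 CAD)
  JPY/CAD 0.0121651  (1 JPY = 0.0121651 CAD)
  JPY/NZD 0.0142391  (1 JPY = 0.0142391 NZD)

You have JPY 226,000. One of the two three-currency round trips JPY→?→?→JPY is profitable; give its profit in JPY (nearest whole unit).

Profitable loop is JPY → NZD → CAD → JPY:
JPY 226,000 × 0.0142391 = NZD 3,218.04
NZD 3,218.04 × 0.881998 = CAD 2,838.30
CAD 2,838.30 ÷ 0.0121651 = JPY 233,315
Profit = JPY 233,315 − JPY 226,000

Profit: JPY 7,315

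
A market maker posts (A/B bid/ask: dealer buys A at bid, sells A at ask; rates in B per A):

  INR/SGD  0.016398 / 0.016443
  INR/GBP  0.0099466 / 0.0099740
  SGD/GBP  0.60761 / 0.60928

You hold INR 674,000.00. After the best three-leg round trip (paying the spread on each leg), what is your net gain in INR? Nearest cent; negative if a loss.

Net result: INR -703.55 (no profitable arbitrage after spreads)

Best loop INR → SGD → GBP → INR:
INR 674,000.00 × 0.016398 (sell INR at bid) = SGD 11,052.25
SGD 11,052.25 × 0.60761 (sell SGD at bid) = GBP 6,715.46
GBP 6,715.46 ÷ 0.0099740 (buy INR at ask) = INR 673,296.45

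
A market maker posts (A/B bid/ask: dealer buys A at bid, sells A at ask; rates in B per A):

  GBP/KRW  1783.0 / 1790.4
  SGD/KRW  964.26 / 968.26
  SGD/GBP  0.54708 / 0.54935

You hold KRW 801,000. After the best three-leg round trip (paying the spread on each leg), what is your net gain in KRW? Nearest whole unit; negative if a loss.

Best loop KRW → SGD → GBP → KRW:
KRW 801,000 ÷ 968.26 (buy SGD at ask) = SGD 827.26
SGD 827.26 × 0.54708 (sell SGD at bid) = GBP 452.58
GBP 452.58 × 1783.0 (sell GBP at bid) = KRW 806,943

Net profit: KRW 5,943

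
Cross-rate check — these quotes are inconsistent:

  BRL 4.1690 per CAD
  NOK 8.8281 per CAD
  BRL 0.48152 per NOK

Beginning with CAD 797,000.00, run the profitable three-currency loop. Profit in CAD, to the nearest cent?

Profitable loop is CAD → NOK → BRL → CAD:
CAD 797,000.00 × 8.8281 = NOK 7,035,995.70
NOK 7,035,995.70 × 0.48152 = BRL 3,387,972.65
BRL 3,387,972.65 ÷ 4.1690 = CAD 812,658.35
Profit = CAD 812,658.35 − CAD 797,000.00

Profit: CAD 15,658.35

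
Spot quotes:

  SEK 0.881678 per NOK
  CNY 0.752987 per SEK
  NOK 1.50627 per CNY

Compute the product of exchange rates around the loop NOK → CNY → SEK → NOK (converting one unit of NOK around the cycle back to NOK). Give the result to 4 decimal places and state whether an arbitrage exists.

Around NOK → CNY → SEK → NOK: 1 ÷ 1.50627 ÷ 0.752987 ÷ 0.881678 = 0.999999
Product ≈ 1 (deviation 0.000%, within rounding noise).

1.0000 (no arbitrage)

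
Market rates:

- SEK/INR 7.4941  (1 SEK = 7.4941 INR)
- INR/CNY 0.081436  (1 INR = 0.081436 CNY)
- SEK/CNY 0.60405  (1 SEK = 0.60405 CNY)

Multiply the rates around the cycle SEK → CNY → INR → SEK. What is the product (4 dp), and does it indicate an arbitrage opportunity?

0.9898 (arbitrage exists)

Around SEK → CNY → INR → SEK: 1 × 0.60405 ÷ 0.081436 ÷ 7.4941 = 0.989776
Product < 1; profitable direction is SEK → INR → CNY → SEK.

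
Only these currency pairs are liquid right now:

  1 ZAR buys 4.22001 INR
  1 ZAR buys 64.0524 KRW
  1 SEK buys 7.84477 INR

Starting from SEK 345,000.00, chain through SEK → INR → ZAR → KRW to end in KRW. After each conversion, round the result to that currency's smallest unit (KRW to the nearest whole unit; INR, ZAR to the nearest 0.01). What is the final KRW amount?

KRW 41,079,130

SEK 345,000.00 × 7.84477 = INR 2,706,445.65
INR 2,706,445.65 ÷ 4.22001 = ZAR 641,336.31
ZAR 641,336.31 × 64.0524 = KRW 41,079,130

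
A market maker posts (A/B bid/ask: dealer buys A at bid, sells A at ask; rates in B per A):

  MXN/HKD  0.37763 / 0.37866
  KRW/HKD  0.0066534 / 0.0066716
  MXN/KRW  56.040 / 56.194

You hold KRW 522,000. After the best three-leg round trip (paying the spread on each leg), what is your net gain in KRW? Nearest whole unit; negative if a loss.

Best loop KRW → MXN → HKD → KRW:
KRW 522,000 ÷ 56.194 (buy MXN at ask) = MXN 9,289.25
MXN 9,289.25 × 0.37763 (sell MXN at bid) = HKD 3,507.90
HKD 3,507.90 ÷ 0.0066716 (buy KRW at ask) = KRW 525,796

Net profit: KRW 3,796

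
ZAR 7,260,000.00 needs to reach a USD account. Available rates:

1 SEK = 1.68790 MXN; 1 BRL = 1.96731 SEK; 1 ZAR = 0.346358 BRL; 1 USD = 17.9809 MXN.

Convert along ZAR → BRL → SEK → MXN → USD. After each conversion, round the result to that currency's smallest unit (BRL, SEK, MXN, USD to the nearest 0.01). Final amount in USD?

USD 464,376.18

ZAR 7,260,000.00 × 0.346358 = BRL 2,514,559.08
BRL 2,514,559.08 × 1.96731 = SEK 4,946,917.22
SEK 4,946,917.22 × 1.68790 = MXN 8,349,901.58
MXN 8,349,901.58 ÷ 17.9809 = USD 464,376.18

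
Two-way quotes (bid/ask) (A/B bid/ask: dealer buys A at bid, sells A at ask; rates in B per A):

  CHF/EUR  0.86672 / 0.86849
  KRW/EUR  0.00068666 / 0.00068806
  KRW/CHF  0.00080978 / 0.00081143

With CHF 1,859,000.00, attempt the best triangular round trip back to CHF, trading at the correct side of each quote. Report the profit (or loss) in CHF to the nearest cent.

Best loop CHF → EUR → KRW → CHF:
CHF 1,859,000.00 × 0.86672 (sell CHF at bid) = EUR 1,611,232.48
EUR 1,611,232.48 ÷ 0.00068806 (buy KRW at ask) = KRW 2,341,703,456
KRW 2,341,703,456 × 0.00080978 (sell KRW at bid) = CHF 1,896,264.62

Net profit: CHF 37,264.62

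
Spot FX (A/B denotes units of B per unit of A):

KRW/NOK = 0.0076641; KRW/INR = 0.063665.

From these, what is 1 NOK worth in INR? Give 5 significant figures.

NOK/INR = 8.3069

1 NOK ÷ 0.0076641 = 130.478 KRW
130.478 KRW × 0.063665 = 8.30691 INR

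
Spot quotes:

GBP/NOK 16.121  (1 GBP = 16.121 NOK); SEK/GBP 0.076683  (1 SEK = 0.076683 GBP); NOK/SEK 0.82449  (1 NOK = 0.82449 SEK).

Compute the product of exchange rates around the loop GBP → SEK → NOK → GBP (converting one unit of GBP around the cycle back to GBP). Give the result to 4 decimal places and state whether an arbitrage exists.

0.9811 (arbitrage exists)

Around GBP → SEK → NOK → GBP: 1 ÷ 0.076683 ÷ 0.82449 ÷ 16.121 = 0.981123
Product < 1; profitable direction is GBP → NOK → SEK → GBP.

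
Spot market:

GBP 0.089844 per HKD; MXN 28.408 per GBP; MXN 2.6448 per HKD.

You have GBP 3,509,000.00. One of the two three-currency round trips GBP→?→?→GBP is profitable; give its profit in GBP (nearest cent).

Profit: GBP 127,189.14

Profitable loop is GBP → HKD → MXN → GBP:
GBP 3,509,000.00 ÷ 0.089844 = HKD 39,056,586.97
HKD 39,056,586.97 × 2.6448 = MXN 103,296,861.23
MXN 103,296,861.23 ÷ 28.408 = GBP 3,636,189.14
Profit = GBP 3,636,189.14 − GBP 3,509,000.00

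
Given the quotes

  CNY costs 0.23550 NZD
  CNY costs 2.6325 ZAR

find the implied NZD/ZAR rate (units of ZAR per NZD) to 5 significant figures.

NZD/ZAR = 11.178

1 NZD ÷ 0.23550 = 4.24628 CNY
4.24628 CNY × 2.6325 = 11.1783 ZAR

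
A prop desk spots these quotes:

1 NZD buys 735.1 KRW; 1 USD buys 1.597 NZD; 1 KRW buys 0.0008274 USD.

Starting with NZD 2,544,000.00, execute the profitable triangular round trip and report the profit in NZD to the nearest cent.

Profitable loop is NZD → USD → KRW → NZD:
NZD 2,544,000.00 ÷ 1.597 = USD 1,592,986.85
USD 1,592,986.85 ÷ 0.0008274 = KRW 1,925,292,302
KRW 1,925,292,302 ÷ 735.1 = NZD 2,619,088.97
Profit = NZD 2,619,088.97 − NZD 2,544,000.00

Profit: NZD 75,088.97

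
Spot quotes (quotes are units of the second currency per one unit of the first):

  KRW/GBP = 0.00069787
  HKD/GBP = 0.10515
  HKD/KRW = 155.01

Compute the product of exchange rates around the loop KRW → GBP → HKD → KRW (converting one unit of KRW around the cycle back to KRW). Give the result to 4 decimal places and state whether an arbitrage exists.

1.0288 (arbitrage exists)

Around KRW → GBP → HKD → KRW: 1 × 0.00069787 ÷ 0.10515 × 155.01 = 1.028786
Product > 1; profitable direction is KRW → GBP → HKD → KRW.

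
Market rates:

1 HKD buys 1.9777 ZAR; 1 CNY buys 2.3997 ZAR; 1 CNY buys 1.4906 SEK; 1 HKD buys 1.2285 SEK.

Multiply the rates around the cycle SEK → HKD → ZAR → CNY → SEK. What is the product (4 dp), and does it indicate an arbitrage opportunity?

Around SEK → HKD → ZAR → CNY → SEK: 1 ÷ 1.2285 × 1.9777 ÷ 2.3997 × 1.4906 = 0.999976
Product ≈ 1 (deviation 0.002%, within rounding noise).

1.0000 (no arbitrage)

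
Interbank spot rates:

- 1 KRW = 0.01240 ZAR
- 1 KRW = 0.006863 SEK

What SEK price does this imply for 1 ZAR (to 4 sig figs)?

ZAR/SEK = 0.5535

1 ZAR ÷ 0.01240 = 80.6452 KRW
80.6452 KRW × 0.006863 = 0.553468 SEK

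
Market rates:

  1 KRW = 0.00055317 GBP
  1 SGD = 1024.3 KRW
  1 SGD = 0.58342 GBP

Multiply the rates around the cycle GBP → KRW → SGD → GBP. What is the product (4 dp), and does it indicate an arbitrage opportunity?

1.0297 (arbitrage exists)

Around GBP → KRW → SGD → GBP: 1 ÷ 0.00055317 ÷ 1024.3 × 0.58342 = 1.029664
Product > 1; profitable direction is GBP → KRW → SGD → GBP.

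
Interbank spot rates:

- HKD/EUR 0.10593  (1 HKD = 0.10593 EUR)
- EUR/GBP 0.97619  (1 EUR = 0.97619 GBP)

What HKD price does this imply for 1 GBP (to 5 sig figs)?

GBP/HKD = 9.6704

1 GBP ÷ 0.97619 = 1.02439 EUR
1.02439 EUR ÷ 0.10593 = 9.67045 HKD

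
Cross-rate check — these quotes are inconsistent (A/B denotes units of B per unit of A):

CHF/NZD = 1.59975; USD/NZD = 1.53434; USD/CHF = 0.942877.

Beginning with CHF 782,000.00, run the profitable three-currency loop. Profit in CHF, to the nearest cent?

Profitable loop is CHF → USD → NZD → CHF:
CHF 782,000.00 ÷ 0.942877 = USD 829,376.47
USD 829,376.47 × 1.53434 = NZD 1,272,545.50
NZD 1,272,545.50 ÷ 1.59975 = CHF 795,465.23
Profit = CHF 795,465.23 − CHF 782,000.00

Profit: CHF 13,465.23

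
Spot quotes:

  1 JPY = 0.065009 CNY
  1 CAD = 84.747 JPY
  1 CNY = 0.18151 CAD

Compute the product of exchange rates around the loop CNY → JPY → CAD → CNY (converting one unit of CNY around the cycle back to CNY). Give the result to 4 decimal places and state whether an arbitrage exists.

Around CNY → JPY → CAD → CNY: 1 ÷ 0.065009 ÷ 84.747 ÷ 0.18151 = 1.000004
Product ≈ 1 (deviation 0.000%, within rounding noise).

1.0000 (no arbitrage)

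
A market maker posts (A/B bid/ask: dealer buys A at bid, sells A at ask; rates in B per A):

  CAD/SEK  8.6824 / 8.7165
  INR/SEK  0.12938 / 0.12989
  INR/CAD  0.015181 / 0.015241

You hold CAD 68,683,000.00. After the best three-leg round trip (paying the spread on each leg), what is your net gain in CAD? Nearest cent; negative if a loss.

Net profit: CAD 1,013,939.81

Best loop CAD → SEK → INR → CAD:
CAD 68,683,000.00 × 8.6824 (sell CAD at bid) = SEK 596,333,279.20
SEK 596,333,279.20 ÷ 0.12989 (buy INR at ask) = INR 4,591,063,817.08
INR 4,591,063,817.08 × 0.015181 (sell INR at bid) = CAD 69,696,939.81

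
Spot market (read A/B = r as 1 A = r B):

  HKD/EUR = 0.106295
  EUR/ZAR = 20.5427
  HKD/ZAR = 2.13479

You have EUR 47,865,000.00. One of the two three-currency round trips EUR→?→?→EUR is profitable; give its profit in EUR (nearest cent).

Profitable loop is EUR → ZAR → HKD → EUR:
EUR 47,865,000.00 × 20.5427 = ZAR 983,276,335.50
ZAR 983,276,335.50 ÷ 2.13479 = HKD 460,596,281.37
HKD 460,596,281.37 × 0.106295 = EUR 48,959,081.73
Profit = EUR 48,959,081.73 − EUR 47,865,000.00

Profit: EUR 1,094,081.73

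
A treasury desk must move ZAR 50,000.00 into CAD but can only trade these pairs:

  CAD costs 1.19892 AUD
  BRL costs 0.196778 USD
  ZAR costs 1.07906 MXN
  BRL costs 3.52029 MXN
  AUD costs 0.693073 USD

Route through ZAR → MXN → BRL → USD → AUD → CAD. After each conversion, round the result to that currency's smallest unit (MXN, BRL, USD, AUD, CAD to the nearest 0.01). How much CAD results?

ZAR 50,000.00 × 1.07906 = MXN 53,953.00
MXN 53,953.00 ÷ 3.52029 = BRL 15,326.29
BRL 15,326.29 × 0.196778 = USD 3,015.88
USD 3,015.88 ÷ 0.693073 = AUD 4,351.46
AUD 4,351.46 ÷ 1.19892 = CAD 3,629.48

CAD 3,629.48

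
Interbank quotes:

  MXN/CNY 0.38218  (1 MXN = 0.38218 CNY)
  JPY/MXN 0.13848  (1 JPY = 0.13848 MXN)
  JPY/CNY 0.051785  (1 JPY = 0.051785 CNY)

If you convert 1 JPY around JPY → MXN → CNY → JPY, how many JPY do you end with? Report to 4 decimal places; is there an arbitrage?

Around JPY → MXN → CNY → JPY: 1 × 0.13848 × 0.38218 ÷ 0.051785 = 1.022000
Product > 1; profitable direction is JPY → MXN → CNY → JPY.

1.0220 (arbitrage exists)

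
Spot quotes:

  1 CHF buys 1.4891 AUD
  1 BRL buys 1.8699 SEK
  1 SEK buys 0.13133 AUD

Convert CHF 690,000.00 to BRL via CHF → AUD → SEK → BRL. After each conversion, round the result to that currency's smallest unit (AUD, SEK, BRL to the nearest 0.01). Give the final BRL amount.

CHF 690,000.00 × 1.4891 = AUD 1,027,479.00
AUD 1,027,479.00 ÷ 0.13133 = SEK 7,823,642.73
SEK 7,823,642.73 ÷ 1.8699 = BRL 4,183,989.91

BRL 4,183,989.91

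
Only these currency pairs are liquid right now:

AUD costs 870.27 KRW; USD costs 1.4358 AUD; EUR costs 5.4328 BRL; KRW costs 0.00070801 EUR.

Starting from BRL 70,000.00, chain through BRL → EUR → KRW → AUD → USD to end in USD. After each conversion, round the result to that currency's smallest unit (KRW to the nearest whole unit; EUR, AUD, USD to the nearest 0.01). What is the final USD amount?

USD 14,564.21

BRL 70,000.00 ÷ 5.4328 = EUR 12,884.70
EUR 12,884.70 ÷ 0.00070801 = KRW 18,198,472
KRW 18,198,472 ÷ 870.27 = AUD 20,911.29
AUD 20,911.29 ÷ 1.4358 = USD 14,564.21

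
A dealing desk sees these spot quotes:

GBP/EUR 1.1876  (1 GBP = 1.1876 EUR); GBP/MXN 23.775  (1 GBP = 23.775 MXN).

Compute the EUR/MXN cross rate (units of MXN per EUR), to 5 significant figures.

EUR/MXN = 20.019

1 EUR ÷ 1.1876 = 0.842034 GBP
0.842034 GBP × 23.775 = 20.0194 MXN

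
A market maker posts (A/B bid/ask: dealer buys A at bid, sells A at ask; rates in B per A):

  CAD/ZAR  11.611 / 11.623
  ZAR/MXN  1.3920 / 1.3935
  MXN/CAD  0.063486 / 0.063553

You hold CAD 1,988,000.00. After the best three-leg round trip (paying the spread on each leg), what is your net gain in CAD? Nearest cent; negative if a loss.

Best loop CAD → ZAR → MXN → CAD:
CAD 1,988,000.00 × 11.611 (sell CAD at bid) = ZAR 23,082,668.00
ZAR 23,082,668.00 × 1.3920 (sell ZAR at bid) = MXN 32,131,073.86
MXN 32,131,073.86 × 0.063486 (sell MXN at bid) = CAD 2,039,873.35

Net profit: CAD 51,873.35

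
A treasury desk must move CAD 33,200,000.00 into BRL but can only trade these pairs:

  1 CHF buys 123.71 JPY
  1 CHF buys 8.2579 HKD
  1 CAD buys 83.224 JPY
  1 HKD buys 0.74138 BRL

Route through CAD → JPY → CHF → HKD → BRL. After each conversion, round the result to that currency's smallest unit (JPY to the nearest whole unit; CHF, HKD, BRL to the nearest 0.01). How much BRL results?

BRL 136,738,983.72

CAD 33,200,000.00 × 83.224 = JPY 2,763,036,800
JPY 2,763,036,800 ÷ 123.71 = CHF 22,334,789.43
CHF 22,334,789.43 × 8.2579 = HKD 184,438,457.63
HKD 184,438,457.63 × 0.74138 = BRL 136,738,983.72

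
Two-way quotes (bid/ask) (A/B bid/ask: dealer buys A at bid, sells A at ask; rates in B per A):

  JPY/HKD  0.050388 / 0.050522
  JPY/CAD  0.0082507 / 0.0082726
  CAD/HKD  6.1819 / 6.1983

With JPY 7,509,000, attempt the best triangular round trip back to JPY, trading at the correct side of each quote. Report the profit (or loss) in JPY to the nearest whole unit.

Net profit: JPY 71,788

Best loop JPY → CAD → HKD → JPY:
JPY 7,509,000 × 0.0082507 (sell JPY at bid) = CAD 61,954.51
CAD 61,954.51 × 6.1819 (sell CAD at bid) = HKD 382,996.56
HKD 382,996.56 ÷ 0.050522 (buy JPY at ask) = JPY 7,580,788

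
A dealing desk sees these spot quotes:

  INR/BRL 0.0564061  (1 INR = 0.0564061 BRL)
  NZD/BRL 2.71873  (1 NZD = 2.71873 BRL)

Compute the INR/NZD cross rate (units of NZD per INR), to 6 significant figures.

1 INR × 0.0564061 = 0.0564061 BRL
0.0564061 BRL ÷ 2.71873 = 0.0207472 NZD

INR/NZD = 0.0207472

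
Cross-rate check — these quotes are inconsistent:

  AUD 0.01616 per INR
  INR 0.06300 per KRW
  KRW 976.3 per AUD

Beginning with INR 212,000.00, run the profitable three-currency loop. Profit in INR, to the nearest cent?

Profitable loop is INR → KRW → AUD → INR:
INR 212,000.00 ÷ 0.06300 = KRW 3,365,079
KRW 3,365,079 ÷ 976.3 = AUD 3,446.77
AUD 3,446.77 ÷ 0.01616 = INR 213,290.08
Profit = INR 213,290.08 − INR 212,000.00

Profit: INR 1,290.08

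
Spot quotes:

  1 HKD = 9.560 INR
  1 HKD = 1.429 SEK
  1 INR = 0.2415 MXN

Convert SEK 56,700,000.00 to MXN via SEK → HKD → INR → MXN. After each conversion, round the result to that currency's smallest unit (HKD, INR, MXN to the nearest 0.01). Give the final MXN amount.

MXN 91,606,408.68

SEK 56,700,000.00 ÷ 1.429 = HKD 39,678,096.57
HKD 39,678,096.57 × 9.560 = INR 379,322,603.21
INR 379,322,603.21 × 0.2415 = MXN 91,606,408.68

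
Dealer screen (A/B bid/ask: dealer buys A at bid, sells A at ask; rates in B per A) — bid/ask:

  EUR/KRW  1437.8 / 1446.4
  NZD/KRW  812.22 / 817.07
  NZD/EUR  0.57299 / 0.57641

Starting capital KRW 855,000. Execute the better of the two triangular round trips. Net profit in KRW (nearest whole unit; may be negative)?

Net profit: KRW 7,090

Best loop KRW → NZD → EUR → KRW:
KRW 855,000 ÷ 817.07 (buy NZD at ask) = NZD 1,046.42
NZD 1,046.42 × 0.57299 (sell NZD at bid) = EUR 599.59
EUR 599.59 × 1437.8 (sell EUR at bid) = KRW 862,090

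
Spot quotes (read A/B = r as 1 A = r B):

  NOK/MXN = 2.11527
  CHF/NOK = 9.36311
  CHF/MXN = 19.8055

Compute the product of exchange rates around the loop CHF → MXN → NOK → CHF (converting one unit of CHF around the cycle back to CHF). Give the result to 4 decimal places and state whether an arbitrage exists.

1.0000 (no arbitrage)

Around CHF → MXN → NOK → CHF: 1 × 19.8055 ÷ 2.11527 ÷ 9.36311 = 1.000000
Product ≈ 1 (deviation 0.000%, within rounding noise).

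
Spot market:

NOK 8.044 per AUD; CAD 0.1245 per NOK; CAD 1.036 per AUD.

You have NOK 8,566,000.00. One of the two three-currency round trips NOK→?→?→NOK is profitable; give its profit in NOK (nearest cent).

Profitable loop is NOK → AUD → CAD → NOK:
NOK 8,566,000.00 ÷ 8.044 = AUD 1,064,893.09
AUD 1,064,893.09 × 1.036 = CAD 1,103,229.24
CAD 1,103,229.24 ÷ 0.1245 = NOK 8,861,279.03
Profit = NOK 8,861,279.03 − NOK 8,566,000.00

Profit: NOK 295,279.03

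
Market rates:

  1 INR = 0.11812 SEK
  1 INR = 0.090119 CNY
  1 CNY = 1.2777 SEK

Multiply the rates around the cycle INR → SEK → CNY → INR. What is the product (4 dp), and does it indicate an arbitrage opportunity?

1.0258 (arbitrage exists)

Around INR → SEK → CNY → INR: 1 × 0.11812 ÷ 1.2777 ÷ 0.090119 = 1.025837
Product > 1; profitable direction is INR → SEK → CNY → INR.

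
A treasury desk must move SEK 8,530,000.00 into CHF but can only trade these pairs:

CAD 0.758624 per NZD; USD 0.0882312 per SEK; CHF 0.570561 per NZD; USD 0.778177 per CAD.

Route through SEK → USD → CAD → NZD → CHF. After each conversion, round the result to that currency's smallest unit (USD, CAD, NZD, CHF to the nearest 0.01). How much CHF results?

SEK 8,530,000.00 × 0.0882312 = USD 752,612.14
USD 752,612.14 ÷ 0.778177 = CAD 967,147.76
CAD 967,147.76 ÷ 0.758624 = NZD 1,274,871.03
NZD 1,274,871.03 × 0.570561 = CHF 727,391.69

CHF 727,391.69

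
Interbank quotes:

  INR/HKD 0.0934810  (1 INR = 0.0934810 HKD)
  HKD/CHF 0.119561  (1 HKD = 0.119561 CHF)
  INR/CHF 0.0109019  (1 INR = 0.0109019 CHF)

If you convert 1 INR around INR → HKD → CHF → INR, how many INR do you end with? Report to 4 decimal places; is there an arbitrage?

Around INR → HKD → CHF → INR: 1 × 0.0934810 × 0.119561 ÷ 0.0109019 = 1.025205
Product > 1; profitable direction is INR → HKD → CHF → INR.

1.0252 (arbitrage exists)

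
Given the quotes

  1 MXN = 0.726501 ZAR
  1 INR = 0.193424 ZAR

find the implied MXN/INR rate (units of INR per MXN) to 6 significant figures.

MXN/INR = 3.75600

1 MXN × 0.726501 = 0.726501 ZAR
0.726501 ZAR ÷ 0.193424 = 3.756 INR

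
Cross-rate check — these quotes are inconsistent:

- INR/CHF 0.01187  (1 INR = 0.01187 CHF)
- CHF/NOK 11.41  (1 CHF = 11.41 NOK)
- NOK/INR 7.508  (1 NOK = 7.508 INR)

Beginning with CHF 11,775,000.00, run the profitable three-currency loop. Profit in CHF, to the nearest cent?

Profit: CHF 198,511.71

Profitable loop is CHF → NOK → INR → CHF:
CHF 11,775,000.00 × 11.41 = NOK 134,352,750.00
NOK 134,352,750.00 × 7.508 = INR 1,008,720,447.00
INR 1,008,720,447.00 × 0.01187 = CHF 11,973,511.71
Profit = CHF 11,973,511.71 − CHF 11,775,000.00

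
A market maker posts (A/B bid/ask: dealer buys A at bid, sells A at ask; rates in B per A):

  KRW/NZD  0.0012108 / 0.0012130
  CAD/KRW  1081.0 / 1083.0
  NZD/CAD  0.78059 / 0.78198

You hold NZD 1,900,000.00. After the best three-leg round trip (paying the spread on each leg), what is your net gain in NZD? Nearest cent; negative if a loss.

Net profit: NZD 41,219.70

Best loop NZD → CAD → KRW → NZD:
NZD 1,900,000.00 × 0.78059 (sell NZD at bid) = CAD 1,483,121.00
CAD 1,483,121.00 × 1081.0 (sell CAD at bid) = KRW 1,603,253,801
KRW 1,603,253,801 × 0.0012108 (sell KRW at bid) = NZD 1,941,219.70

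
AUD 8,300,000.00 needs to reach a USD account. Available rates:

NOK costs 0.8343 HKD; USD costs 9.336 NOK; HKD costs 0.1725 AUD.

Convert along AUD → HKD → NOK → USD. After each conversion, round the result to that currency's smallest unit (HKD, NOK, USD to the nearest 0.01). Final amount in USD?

AUD 8,300,000.00 ÷ 0.1725 = HKD 48,115,942.03
HKD 48,115,942.03 ÷ 0.8343 = NOK 57,672,230.65
NOK 57,672,230.65 ÷ 9.336 = USD 6,177,402.60

USD 6,177,402.60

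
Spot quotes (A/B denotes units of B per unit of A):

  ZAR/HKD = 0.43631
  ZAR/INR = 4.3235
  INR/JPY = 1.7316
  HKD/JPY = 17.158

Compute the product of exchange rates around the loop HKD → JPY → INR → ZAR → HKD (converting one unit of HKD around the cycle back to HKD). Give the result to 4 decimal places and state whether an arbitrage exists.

1.0000 (no arbitrage)

Around HKD → JPY → INR → ZAR → HKD: 1 × 17.158 ÷ 1.7316 ÷ 4.3235 × 0.43631 = 0.999951
Product ≈ 1 (deviation 0.005%, within rounding noise).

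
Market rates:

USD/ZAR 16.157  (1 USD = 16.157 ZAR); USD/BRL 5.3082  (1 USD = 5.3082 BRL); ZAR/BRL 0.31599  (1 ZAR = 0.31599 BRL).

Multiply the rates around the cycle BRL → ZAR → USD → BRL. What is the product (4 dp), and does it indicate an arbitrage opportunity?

1.0397 (arbitrage exists)

Around BRL → ZAR → USD → BRL: 1 ÷ 0.31599 ÷ 16.157 × 5.3082 = 1.039712
Product > 1; profitable direction is BRL → ZAR → USD → BRL.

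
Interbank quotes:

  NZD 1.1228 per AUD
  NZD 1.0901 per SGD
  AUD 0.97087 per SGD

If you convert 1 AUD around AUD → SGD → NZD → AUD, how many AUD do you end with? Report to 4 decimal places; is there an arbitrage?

1.0000 (no arbitrage)

Around AUD → SGD → NZD → AUD: 1 ÷ 0.97087 × 1.0901 ÷ 1.1228 = 1.000007
Product ≈ 1 (deviation 0.001%, within rounding noise).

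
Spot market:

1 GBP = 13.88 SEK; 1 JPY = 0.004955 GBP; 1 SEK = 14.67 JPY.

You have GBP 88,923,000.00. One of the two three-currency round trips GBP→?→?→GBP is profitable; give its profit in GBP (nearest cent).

Profitable loop is GBP → SEK → JPY → GBP:
GBP 88,923,000.00 × 13.88 = SEK 1,234,251,240.00
SEK 1,234,251,240.00 × 14.67 = JPY 18,106,465,691
JPY 18,106,465,691 × 0.004955 = GBP 89,717,537.50
Profit = GBP 89,717,537.50 − GBP 88,923,000.00

Profit: GBP 794,537.50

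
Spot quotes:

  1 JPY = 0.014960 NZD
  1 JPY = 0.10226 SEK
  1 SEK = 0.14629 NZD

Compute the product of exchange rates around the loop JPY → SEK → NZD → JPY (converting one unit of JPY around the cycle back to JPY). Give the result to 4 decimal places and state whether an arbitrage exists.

1.0000 (no arbitrage)

Around JPY → SEK → NZD → JPY: 1 × 0.10226 × 0.14629 ÷ 0.014960 = 0.999974
Product ≈ 1 (deviation 0.003%, within rounding noise).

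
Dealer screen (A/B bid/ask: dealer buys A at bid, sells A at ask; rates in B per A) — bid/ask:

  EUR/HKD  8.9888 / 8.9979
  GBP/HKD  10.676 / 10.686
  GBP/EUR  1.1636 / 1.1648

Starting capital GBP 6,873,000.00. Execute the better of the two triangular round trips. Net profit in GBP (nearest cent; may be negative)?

Net profit: GBP 128,037.19

Best loop GBP → HKD → EUR → GBP:
GBP 6,873,000.00 × 10.676 (sell GBP at bid) = HKD 73,376,148.00
HKD 73,376,148.00 ÷ 8.9979 (buy EUR at ask) = EUR 8,154,808.12
EUR 8,154,808.12 ÷ 1.1648 (buy GBP at ask) = GBP 7,001,037.19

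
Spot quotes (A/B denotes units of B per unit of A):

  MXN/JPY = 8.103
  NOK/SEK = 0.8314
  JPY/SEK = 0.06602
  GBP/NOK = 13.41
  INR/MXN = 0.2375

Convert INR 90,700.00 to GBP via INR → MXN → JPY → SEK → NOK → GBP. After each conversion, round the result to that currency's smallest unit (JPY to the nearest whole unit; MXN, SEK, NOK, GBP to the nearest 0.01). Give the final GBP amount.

GBP 1,033.60

INR 90,700.00 × 0.2375 = MXN 21,541.25
MXN 21,541.25 × 8.103 = JPY 174,549
JPY 174,549 × 0.06602 = SEK 11,523.72
SEK 11,523.72 ÷ 0.8314 = NOK 13,860.62
NOK 13,860.62 ÷ 13.41 = GBP 1,033.60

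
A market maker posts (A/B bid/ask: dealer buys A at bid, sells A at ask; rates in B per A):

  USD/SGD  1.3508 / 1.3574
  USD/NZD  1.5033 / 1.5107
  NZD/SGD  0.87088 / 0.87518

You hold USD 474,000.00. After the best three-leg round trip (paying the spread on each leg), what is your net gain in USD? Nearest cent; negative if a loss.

Best loop USD → SGD → NZD → USD:
USD 474,000.00 × 1.3508 (sell USD at bid) = SGD 640,279.20
SGD 640,279.20 ÷ 0.87518 (buy NZD at ask) = NZD 731,597.16
NZD 731,597.16 ÷ 1.5107 (buy USD at ask) = USD 484,276.93

Net profit: USD 10,276.93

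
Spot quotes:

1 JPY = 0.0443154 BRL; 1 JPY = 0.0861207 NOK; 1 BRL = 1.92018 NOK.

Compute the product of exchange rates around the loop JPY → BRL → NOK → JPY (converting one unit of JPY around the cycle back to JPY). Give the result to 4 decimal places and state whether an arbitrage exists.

Around JPY → BRL → NOK → JPY: 1 × 0.0443154 × 1.92018 ÷ 0.0861207 = 0.988073
Product < 1; profitable direction is JPY → NOK → BRL → JPY.

0.9881 (arbitrage exists)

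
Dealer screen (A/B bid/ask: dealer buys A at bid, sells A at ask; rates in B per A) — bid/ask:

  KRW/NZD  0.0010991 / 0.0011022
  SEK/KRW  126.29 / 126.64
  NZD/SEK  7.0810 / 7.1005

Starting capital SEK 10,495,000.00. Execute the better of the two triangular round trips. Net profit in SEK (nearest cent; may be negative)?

Net profit: SEK 94,176.88

Best loop SEK → NZD → KRW → SEK:
SEK 10,495,000.00 ÷ 7.1005 (buy NZD at ask) = NZD 1,478,064.93
NZD 1,478,064.93 ÷ 0.0011022 (buy KRW at ask) = KRW 1,341,013,360
KRW 1,341,013,360 ÷ 126.64 (buy SEK at ask) = SEK 10,589,176.88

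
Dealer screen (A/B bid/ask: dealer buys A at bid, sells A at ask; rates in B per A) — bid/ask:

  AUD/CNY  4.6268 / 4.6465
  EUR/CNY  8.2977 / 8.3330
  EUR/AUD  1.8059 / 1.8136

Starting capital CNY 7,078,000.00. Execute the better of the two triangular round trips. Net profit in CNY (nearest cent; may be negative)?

Best loop CNY → EUR → AUD → CNY:
CNY 7,078,000.00 ÷ 8.3330 (buy EUR at ask) = EUR 849,393.98
EUR 849,393.98 × 1.8059 (sell EUR at bid) = AUD 1,533,920.58
AUD 1,533,920.58 × 4.6268 (sell AUD at bid) = CNY 7,097,143.74

Net profit: CNY 19,143.74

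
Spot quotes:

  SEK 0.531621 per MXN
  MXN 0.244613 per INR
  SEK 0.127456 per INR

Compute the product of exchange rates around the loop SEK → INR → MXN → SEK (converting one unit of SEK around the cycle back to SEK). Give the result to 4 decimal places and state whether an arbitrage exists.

Around SEK → INR → MXN → SEK: 1 ÷ 0.127456 × 0.244613 × 0.531621 = 1.020285
Product > 1; profitable direction is SEK → INR → MXN → SEK.

1.0203 (arbitrage exists)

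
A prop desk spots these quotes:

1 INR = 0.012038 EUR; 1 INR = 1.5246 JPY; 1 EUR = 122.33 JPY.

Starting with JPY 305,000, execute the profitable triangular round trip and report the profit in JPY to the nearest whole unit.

Profit: JPY 10,768

Profitable loop is JPY → EUR → INR → JPY:
JPY 305,000 ÷ 122.33 = EUR 2,493.26
EUR 2,493.26 ÷ 0.012038 = INR 207,115.46
INR 207,115.46 × 1.5246 = JPY 315,768
Profit = JPY 315,768 − JPY 305,000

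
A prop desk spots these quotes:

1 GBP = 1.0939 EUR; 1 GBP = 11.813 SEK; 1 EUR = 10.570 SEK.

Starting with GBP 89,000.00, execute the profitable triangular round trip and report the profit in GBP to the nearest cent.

Profitable loop is GBP → SEK → EUR → GBP:
GBP 89,000.00 × 11.813 = SEK 1,051,357.00
SEK 1,051,357.00 ÷ 10.570 = EUR 99,466.13
EUR 99,466.13 ÷ 1.0939 = GBP 90,927.99
Profit = GBP 90,927.99 − GBP 89,000.00

Profit: GBP 1,927.99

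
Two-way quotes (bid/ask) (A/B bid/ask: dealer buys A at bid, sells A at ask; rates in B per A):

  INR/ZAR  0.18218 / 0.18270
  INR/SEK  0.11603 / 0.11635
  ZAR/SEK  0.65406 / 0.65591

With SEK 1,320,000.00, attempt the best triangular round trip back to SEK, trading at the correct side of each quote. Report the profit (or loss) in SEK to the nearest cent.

Net profit: SEK 31,841.68

Best loop SEK → INR → ZAR → SEK:
SEK 1,320,000.00 ÷ 0.11635 (buy INR at ask) = INR 11,345,079.50
INR 11,345,079.50 × 0.18218 (sell INR at bid) = ZAR 2,066,846.58
ZAR 2,066,846.58 × 0.65406 (sell ZAR at bid) = SEK 1,351,841.68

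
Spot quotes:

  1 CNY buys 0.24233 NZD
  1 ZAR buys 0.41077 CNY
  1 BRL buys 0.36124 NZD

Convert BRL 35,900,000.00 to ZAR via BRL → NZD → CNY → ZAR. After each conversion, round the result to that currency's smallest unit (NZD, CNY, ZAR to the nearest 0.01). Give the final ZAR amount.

BRL 35,900,000.00 × 0.36124 = NZD 12,968,516.00
NZD 12,968,516.00 ÷ 0.24233 = CNY 53,515,932.82
CNY 53,515,932.82 ÷ 0.41077 = ZAR 130,281,989.48

ZAR 130,281,989.48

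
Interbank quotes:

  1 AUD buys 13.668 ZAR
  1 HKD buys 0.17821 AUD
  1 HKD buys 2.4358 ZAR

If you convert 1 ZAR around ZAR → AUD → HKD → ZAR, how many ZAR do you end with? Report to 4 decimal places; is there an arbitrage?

1.0000 (no arbitrage)

Around ZAR → AUD → HKD → ZAR: 1 ÷ 13.668 ÷ 0.17821 × 2.4358 = 1.000011
Product ≈ 1 (deviation 0.001%, within rounding noise).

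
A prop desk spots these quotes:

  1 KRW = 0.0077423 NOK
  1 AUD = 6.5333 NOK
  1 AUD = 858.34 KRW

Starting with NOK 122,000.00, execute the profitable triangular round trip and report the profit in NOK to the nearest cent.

Profitable loop is NOK → AUD → KRW → NOK:
NOK 122,000.00 ÷ 6.5333 = AUD 18,673.56
AUD 18,673.56 × 858.34 = KRW 16,028,267
KRW 16,028,267 × 0.0077423 = NOK 124,095.66
Profit = NOK 124,095.66 − NOK 122,000.00

Profit: NOK 2,095.66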